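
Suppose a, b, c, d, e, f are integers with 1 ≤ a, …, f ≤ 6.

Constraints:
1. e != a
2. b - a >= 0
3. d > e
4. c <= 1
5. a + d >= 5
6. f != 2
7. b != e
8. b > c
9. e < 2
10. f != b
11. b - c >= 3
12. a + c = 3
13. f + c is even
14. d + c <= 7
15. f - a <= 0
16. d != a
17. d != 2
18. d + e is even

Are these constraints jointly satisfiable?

Take a = 2, b = 4, c = 1, d = 5, e = 1, f = 1. Then constraint 2: b - a = 2; constraint 5: a + d = 7, and every other listed constraint is also met.

Satisfiable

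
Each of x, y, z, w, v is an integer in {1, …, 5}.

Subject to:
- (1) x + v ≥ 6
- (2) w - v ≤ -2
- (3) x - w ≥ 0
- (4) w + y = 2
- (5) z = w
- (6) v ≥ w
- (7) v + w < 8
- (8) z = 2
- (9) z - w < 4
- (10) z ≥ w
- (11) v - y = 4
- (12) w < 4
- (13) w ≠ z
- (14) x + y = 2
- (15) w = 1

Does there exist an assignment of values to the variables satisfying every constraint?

Unsatisfiable

Constraint 8 fixes z = 2 and constraint 15 fixes w = 1, but constraint 5 requires z = w. Since 2 ≠ 1, contradiction.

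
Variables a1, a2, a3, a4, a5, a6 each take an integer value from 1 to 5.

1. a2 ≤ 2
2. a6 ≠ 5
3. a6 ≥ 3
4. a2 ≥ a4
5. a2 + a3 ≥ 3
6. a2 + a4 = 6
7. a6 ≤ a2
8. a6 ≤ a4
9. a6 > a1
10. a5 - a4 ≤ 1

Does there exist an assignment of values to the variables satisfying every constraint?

From constraints 3 and 8: a4 ≥ a6 and a6 ≥ 3, so a4 ≥ 3. From constraints 1 and 4: a4 ≤ a2 and a2 ≤ 2, so a4 ≤ 2. But 2 < 3, so no value of a4 works.

Unsatisfiable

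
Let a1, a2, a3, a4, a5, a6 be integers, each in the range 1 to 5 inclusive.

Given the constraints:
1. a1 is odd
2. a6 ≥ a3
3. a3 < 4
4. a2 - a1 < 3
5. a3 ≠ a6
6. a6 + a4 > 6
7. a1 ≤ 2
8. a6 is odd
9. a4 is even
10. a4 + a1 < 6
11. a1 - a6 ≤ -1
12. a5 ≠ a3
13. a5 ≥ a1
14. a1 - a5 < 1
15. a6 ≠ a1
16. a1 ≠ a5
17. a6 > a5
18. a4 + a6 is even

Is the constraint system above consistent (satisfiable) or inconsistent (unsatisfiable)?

Unsatisfiable

Constraint 9 makes a4 even and constraint 8 makes a6 odd, so a4 + a6 must be odd. Constraint 18 says a4 + a6 is even — contradiction.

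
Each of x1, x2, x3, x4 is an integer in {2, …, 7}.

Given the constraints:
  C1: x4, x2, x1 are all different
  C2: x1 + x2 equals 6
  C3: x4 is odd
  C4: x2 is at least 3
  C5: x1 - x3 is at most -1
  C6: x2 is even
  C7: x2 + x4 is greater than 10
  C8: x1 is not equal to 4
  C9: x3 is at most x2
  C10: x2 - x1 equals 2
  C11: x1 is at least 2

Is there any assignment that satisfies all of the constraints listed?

Try x1 = 2, x2 = 4, x3 = 4, x4 = 7.
Check constraint 2: x1 + x2 = 6; constraint 5: x1 - x3 = -2. The remaining constraints are straightforward to verify.

Satisfiable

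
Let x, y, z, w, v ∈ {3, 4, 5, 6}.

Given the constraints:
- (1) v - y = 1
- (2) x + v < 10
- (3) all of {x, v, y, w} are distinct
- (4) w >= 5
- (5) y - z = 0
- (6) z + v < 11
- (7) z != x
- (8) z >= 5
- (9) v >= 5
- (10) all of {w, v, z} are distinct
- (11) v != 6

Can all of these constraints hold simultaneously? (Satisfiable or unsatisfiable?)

Constraints 4, 8, and 9 confine each of w, v, z to the 2 values {5, 6} (the domain already gives each ≤ 6).
Constraint 10 requires all 3 of them to be distinct, but only 2 values are available — impossible by the pigeonhole principle.

Unsatisfiable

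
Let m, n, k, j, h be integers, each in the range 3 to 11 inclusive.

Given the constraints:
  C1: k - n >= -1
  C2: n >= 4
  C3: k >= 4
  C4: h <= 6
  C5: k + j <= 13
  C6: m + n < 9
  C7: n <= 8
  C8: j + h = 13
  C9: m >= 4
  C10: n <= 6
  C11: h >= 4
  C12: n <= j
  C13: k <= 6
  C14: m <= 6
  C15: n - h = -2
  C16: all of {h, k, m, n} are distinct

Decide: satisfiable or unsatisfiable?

Unsatisfiable

Constraints 2, 3, 4, 9, 10, 11, 13, and 14 confine each of h, k, m, n to the 3 values {4, …, 6}.
Constraint 16 requires all 4 of them to be distinct, but only 3 values are available — impossible by the pigeonhole principle.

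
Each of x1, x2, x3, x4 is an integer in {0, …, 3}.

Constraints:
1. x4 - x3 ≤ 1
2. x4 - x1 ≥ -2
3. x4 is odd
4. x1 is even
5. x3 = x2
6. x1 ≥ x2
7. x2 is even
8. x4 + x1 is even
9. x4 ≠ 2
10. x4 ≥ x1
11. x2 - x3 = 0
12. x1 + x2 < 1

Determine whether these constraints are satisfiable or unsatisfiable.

Unsatisfiable

Constraint 3 makes x4 odd and constraint 4 makes x1 even, so x4 + x1 must be odd. Constraint 8 says x4 + x1 is even — contradiction.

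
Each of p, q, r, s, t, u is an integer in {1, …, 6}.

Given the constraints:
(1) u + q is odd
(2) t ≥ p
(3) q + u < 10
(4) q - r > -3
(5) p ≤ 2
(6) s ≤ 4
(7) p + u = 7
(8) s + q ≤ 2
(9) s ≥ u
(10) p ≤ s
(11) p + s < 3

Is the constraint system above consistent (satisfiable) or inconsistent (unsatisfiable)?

From constraint 5: p ≤ 2. From constraints 6 and 9: u ≤ s ≤ 4. Hence p + u ≤ 6. But constraint 7 requires p + u = 7, and 7 > 6. Contradiction.

Unsatisfiable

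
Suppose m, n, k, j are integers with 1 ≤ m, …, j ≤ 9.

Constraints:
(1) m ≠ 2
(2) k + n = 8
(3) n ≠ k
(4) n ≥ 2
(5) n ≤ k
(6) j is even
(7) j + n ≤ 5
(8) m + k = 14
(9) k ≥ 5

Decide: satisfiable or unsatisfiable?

Satisfiable

Try m = 9, n = 3, k = 5, j = 2.
Check constraint 2: k + n = 8; constraint 7: j + n = 5; constraint 8: m + k = 14. The remaining constraints are straightforward to verify.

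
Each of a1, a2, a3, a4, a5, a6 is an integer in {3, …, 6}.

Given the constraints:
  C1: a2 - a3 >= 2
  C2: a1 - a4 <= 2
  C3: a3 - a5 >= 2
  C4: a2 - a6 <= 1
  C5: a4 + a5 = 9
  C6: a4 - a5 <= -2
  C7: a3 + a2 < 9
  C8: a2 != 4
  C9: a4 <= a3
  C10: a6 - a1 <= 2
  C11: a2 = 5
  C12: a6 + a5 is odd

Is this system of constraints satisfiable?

Constraints 1, 2, 3, 4, 6, and 10 give a1 − a6 ≥ -2, a6 − a2 ≥ -1, a2 − a3 ≥ 2, a3 − a5 ≥ 2, a5 − a4 ≥ 2, a4 − a1 ≥ -2.
Adding all 6 inequalities: the left sides telescope to 0, and the right sides sum to (-2) + (-1) + 2 + 2 + 2 + (-2) = 1. So 0 ≥ 1, which is false.

Unsatisfiable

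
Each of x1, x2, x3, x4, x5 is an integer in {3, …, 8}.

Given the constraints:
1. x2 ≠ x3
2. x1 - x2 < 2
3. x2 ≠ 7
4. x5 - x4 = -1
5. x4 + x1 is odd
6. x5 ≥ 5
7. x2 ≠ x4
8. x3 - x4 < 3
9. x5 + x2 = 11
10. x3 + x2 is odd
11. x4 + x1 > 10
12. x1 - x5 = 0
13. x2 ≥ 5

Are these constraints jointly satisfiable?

Satisfiable

One satisfying assignment is x1 = 6, x2 = 5, x3 = 8, x4 = 7, x5 = 6.
For the less obvious constraints — constraint 2: x1 - x2 = 1; constraint 4: x5 - x4 = -1 — and the others hold by inspection.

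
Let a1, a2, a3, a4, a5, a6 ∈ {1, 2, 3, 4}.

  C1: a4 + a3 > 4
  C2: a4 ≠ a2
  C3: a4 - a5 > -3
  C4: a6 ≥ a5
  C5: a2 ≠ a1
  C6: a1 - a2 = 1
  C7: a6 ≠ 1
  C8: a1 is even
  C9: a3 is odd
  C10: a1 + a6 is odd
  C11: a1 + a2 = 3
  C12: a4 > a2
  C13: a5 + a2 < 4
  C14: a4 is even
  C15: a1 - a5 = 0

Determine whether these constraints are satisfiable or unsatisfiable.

Try a1 = 2, a2 = 1, a3 = 3, a4 = 2, a5 = 2, a6 = 3.
Check constraint 1: a4 + a3 = 5; constraint 3: a4 - a5 = 0; constraint 6: a1 - a2 = 1. The remaining constraints are straightforward to verify.

Satisfiable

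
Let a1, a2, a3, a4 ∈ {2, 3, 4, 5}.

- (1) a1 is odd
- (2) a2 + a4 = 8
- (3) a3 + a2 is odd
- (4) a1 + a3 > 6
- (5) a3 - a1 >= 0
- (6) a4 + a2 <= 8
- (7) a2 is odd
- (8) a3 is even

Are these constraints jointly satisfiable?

Satisfiable

Take a1 = 3, a2 = 3, a3 = 4, a4 = 5. Then constraint 2: a2 + a4 = 8; constraint 4: a1 + a3 = 7; constraint 5: a3 - a1 = 1, and every other listed constraint is also met.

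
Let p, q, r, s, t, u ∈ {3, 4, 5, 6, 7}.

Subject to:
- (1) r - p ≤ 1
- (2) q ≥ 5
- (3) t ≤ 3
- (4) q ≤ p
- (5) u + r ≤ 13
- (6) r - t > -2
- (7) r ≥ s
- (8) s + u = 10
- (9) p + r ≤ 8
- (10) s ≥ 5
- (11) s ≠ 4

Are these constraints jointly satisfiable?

Unsatisfiable

From constraints 2 and 4: p ≥ q ≥ 5. From constraints 7 and 10: r ≥ s ≥ 5. Hence p + r ≥ 10. But constraint 9 requires p + r ≤ 8, and 8 < 10. Contradiction.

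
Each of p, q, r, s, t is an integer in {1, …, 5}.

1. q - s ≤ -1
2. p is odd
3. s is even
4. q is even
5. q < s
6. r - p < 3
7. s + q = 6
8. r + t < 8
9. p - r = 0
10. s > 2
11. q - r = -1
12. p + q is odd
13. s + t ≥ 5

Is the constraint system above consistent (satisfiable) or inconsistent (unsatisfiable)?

Satisfiable

One satisfying assignment is p = 3, q = 2, r = 3, s = 4, t = 3.
For the less obvious constraints — constraint 1: q - s = -2; constraint 6: r - p = 0 — and the others hold by inspection.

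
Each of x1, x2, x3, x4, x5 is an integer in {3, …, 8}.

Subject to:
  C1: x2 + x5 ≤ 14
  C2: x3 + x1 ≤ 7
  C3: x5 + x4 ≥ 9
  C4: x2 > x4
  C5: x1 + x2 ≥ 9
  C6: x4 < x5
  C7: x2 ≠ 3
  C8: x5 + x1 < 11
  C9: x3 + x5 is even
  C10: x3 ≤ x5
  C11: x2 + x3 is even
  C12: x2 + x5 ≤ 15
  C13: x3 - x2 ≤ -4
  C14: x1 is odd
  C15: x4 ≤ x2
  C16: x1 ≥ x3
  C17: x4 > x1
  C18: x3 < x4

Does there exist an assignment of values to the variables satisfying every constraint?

Satisfiable

The assignment x1 = 3, x2 = 7, x3 = 3, x4 = 4, x5 = 7 works:
  constraint 1 holds since x2 + x5 = 14.
  constraint 2 holds since x3 + x1 = 6.
  constraint 3 holds since x5 + x4 = 11.
The rest check out directly.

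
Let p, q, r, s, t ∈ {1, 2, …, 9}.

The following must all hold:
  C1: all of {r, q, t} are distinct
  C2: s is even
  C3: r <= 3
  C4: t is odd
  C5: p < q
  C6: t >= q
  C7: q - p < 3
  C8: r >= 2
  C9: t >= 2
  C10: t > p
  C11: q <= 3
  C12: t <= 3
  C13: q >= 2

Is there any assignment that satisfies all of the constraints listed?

Unsatisfiable

Constraints 3, 8, 9, 11, 12, and 13 confine each of r, q, t to the 2 values {2, 3}.
Constraint 1 requires all 3 of them to be distinct, but only 2 values are available — impossible by the pigeonhole principle.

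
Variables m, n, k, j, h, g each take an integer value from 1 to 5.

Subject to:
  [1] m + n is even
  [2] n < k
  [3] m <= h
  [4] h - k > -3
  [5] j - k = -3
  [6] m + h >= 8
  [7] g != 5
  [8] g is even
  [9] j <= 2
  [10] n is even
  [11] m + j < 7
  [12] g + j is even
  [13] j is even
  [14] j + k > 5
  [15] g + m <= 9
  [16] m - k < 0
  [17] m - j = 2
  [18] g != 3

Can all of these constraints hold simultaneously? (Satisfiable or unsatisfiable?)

Satisfiable

Try m = 4, n = 2, k = 5, j = 2, h = 4, g = 4.
Check constraint 4: h - k = -1; constraint 5: j - k = -3. The remaining constraints are straightforward to verify.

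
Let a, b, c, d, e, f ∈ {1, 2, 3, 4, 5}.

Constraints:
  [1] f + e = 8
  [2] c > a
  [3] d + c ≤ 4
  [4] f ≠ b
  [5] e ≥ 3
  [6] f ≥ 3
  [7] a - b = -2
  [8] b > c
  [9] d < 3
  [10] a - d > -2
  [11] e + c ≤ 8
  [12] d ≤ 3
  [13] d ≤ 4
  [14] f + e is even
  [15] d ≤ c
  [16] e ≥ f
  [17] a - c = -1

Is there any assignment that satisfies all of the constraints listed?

One satisfying assignment is a = 1, b = 3, c = 2, d = 2, e = 4, f = 4.
For the less obvious constraints — constraint 1: f + e = 8; constraint 3: d + c = 4 — and the others hold by inspection.

Satisfiable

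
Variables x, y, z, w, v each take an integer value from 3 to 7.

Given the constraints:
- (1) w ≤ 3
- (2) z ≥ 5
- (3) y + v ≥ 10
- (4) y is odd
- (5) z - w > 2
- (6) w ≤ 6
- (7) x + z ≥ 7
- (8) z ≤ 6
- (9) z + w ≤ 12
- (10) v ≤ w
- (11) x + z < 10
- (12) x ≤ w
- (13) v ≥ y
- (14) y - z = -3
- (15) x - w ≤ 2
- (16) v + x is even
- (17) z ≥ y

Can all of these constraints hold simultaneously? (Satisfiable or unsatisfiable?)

Unsatisfiable

From constraints 8 and 17: y ≤ z ≤ 6. From constraints 1 and 10: v ≤ w ≤ 3. Hence y + v ≤ 9. But constraint 3 requires y + v ≥ 10, and 10 > 9. Contradiction.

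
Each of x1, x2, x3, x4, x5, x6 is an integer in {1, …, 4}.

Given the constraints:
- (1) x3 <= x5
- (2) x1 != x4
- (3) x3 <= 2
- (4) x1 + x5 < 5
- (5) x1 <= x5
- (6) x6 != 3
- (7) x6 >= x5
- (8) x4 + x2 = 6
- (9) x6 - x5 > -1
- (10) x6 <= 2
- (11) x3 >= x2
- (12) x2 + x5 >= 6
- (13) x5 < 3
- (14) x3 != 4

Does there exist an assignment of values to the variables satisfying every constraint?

From constraints 3 and 11: x2 ≤ x3 ≤ 2. From constraints 7 and 10: x5 ≤ x6 ≤ 2. Hence x2 + x5 ≤ 4. But constraint 12 requires x2 + x5 ≥ 6, and 6 > 4. Contradiction.

Unsatisfiable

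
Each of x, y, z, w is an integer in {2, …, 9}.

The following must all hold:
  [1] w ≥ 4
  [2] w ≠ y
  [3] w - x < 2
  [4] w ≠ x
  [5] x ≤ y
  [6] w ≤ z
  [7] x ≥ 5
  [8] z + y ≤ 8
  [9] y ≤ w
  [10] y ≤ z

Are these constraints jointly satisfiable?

Unsatisfiable

From constraints 1 and 6: z ≥ w ≥ 4. From constraints 5 and 7: y ≥ x ≥ 5. Hence z + y ≥ 9. But constraint 8 requires z + y ≤ 8, and 8 < 9. Contradiction.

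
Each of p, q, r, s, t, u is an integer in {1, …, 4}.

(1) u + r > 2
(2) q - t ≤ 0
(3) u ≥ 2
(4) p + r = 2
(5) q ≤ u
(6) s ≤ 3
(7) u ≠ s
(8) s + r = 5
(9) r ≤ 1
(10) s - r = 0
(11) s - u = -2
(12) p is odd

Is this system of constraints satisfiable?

Unsatisfiable

From constraint 6: s ≤ 3. From constraint 9: r ≤ 1. Hence s + r ≤ 4. But constraint 8 requires s + r = 5, and 5 > 4. Contradiction.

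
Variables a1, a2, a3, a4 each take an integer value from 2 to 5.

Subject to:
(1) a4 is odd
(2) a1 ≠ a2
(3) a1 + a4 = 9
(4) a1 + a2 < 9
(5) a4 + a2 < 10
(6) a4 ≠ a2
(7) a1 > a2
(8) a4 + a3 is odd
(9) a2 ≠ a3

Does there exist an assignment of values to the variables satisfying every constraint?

Satisfiable

One satisfying assignment is a1 = 4, a2 = 3, a3 = 4, a4 = 5.
For the less obvious constraints — constraint 3: a1 + a4 = 9; constraint 4: a1 + a2 = 7 — and the others hold by inspection.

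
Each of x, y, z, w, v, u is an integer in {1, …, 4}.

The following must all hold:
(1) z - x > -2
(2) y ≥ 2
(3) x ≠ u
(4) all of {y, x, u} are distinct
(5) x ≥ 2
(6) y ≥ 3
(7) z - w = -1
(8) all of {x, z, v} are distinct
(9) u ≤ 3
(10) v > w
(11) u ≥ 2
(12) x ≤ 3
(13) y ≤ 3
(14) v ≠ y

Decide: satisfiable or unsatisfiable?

Constraints 2, 5, 9, 11, 12, and 13 confine each of y, x, u to the 2 values {2, 3}.
Constraint 4 requires all 3 of them to be distinct, but only 2 values are available — impossible by the pigeonhole principle.

Unsatisfiable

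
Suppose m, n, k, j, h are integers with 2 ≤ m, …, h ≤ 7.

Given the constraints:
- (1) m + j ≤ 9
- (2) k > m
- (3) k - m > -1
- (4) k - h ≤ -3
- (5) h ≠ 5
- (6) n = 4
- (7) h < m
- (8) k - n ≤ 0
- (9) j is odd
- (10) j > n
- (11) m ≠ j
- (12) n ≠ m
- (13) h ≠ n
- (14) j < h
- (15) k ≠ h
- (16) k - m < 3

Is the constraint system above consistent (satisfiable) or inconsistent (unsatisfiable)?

Constraints 2, 7, 8, 10, and 14 give j < h, h < m, m < k, k ≤ n, n < j. Chaining: j < h < m < k ≤ n < j, which forces j < j — impossible.

Unsatisfiable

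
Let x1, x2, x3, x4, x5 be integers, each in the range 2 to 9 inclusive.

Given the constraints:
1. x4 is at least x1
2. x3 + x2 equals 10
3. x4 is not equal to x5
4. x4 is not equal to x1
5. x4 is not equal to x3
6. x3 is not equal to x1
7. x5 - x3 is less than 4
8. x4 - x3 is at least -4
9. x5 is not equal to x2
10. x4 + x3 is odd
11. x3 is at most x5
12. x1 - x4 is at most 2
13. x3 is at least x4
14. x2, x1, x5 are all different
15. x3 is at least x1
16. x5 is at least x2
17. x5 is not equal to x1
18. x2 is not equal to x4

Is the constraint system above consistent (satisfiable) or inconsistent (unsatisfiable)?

Satisfiable

The assignment x1 = 3, x2 = 5, x3 = 5, x4 = 4, x5 = 8 works:
  constraint 2 holds since x3 + x2 = 10.
  constraint 7 holds since x5 - x3 = 3.
  constraint 8 holds since x4 - x3 = -1.
The rest check out directly.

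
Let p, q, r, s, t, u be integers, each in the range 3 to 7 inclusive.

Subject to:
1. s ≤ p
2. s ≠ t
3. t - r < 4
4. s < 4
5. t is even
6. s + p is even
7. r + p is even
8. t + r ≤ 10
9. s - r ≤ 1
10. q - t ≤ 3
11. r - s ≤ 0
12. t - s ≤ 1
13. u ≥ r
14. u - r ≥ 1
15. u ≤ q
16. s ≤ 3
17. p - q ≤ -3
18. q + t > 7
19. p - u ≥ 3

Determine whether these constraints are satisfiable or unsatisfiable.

Constraints 9, 10, 12, 14, 17, and 19 give u − r ≥ 1, r − s ≥ -1, s − t ≥ -1, t − q ≥ -3, q − p ≥ 3, p − u ≥ 3.
Adding all 6 inequalities: the left sides telescope to 0, and the right sides sum to 1 + (-1) + (-1) + (-3) + 3 + 3 = 2. So 0 ≥ 2, which is false.

Unsatisfiable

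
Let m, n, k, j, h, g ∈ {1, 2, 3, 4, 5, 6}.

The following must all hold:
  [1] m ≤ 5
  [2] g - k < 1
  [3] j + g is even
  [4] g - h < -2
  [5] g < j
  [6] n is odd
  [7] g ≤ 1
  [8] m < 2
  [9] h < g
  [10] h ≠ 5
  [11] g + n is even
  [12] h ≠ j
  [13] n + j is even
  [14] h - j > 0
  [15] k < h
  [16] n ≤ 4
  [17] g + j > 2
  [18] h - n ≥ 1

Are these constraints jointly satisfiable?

Unsatisfiable

Constraints 5, 9, and 14 give g < j, j < h, h < g. Chaining: g < j < h < g, which forces g < g — impossible.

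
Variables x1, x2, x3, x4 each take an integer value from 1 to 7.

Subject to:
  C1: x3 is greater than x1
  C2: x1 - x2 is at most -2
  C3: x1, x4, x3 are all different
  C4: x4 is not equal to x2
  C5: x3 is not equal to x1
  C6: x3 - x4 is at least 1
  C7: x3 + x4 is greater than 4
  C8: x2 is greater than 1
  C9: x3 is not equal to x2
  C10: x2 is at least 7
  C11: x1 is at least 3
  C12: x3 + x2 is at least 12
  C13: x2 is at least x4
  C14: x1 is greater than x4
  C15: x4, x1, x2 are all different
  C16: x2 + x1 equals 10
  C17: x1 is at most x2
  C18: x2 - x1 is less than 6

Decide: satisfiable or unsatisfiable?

The assignment x1 = 3, x2 = 7, x3 = 5, x4 = 1 works:
  constraint 2 holds since x1 - x2 = -4.
  constraint 6 holds since x3 - x4 = 4.
The rest check out directly.

Satisfiable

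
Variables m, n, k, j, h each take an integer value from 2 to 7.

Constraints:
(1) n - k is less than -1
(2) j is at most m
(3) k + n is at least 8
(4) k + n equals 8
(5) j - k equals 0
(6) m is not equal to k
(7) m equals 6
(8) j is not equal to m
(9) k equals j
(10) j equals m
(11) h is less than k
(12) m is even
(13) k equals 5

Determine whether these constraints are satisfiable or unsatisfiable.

Unsatisfiable

Constraint 13 fixes k = 5 and constraint 7 fixes m = 6. Constraints 9 and 10 give k = j = m, so k = m. But 5 ≠ 6 — contradiction.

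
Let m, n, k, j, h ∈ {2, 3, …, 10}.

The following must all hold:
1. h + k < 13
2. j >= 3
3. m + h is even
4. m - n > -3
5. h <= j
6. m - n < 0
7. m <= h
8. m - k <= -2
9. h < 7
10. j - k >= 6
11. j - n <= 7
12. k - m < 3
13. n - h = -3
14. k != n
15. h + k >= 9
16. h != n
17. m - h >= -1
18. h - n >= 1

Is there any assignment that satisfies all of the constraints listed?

Constraints 8, 10, 11, 17, and 18 give m − h ≥ -1, h − n ≥ 1, n − j ≥ -7, j − k ≥ 6, k − m ≥ 2.
Adding all 5 inequalities: the left sides telescope to 0, and the right sides sum to (-1) + 1 + (-7) + 6 + 2 = 1. So 0 ≥ 1, which is false.

Unsatisfiable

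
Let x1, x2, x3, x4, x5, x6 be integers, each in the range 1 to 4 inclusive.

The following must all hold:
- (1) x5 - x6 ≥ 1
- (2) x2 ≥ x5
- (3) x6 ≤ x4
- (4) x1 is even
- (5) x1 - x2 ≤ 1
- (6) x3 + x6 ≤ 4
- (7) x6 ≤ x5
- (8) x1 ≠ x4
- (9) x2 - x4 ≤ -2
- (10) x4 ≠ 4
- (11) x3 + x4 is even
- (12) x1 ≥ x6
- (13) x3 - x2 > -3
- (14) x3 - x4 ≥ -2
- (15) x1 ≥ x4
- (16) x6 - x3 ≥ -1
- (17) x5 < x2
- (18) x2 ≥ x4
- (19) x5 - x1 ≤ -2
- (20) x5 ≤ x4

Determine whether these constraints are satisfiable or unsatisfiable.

Unsatisfiable

Constraints 1, 5, 9, 14, 16, and 19 give x6 − x3 ≥ -1, x3 − x4 ≥ -2, x4 − x2 ≥ 2, x2 − x1 ≥ -1, x1 − x5 ≥ 2, x5 − x6 ≥ 1.
Adding all 6 inequalities: the left sides telescope to 0, and the right sides sum to (-1) + (-2) + 2 + (-1) + 2 + 1 = 1. So 0 ≥ 1, which is false.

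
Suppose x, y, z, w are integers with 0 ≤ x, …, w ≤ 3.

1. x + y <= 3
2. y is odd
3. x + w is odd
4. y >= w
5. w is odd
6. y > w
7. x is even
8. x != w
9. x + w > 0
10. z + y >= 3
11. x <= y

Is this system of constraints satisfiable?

Satisfiable

The assignment x = 0, y = 3, z = 3, w = 1 works:
  constraint 1 holds since x + y = 3.
  constraint 9 holds since x + w = 1.
  constraint 10 holds since z + y = 6.
The rest check out directly.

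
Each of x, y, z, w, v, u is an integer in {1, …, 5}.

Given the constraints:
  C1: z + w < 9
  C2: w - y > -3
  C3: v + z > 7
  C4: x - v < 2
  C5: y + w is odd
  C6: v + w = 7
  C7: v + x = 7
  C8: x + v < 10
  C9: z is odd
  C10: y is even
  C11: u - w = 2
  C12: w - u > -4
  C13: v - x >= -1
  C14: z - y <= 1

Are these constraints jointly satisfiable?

Satisfiable

The assignment x = 3, y = 4, z = 5, w = 3, v = 4, u = 5 works:
  constraint 1 holds since z + w = 8.
  constraint 2 holds since w - y = -1.
  constraint 3 holds since v + z = 9.
The rest check out directly.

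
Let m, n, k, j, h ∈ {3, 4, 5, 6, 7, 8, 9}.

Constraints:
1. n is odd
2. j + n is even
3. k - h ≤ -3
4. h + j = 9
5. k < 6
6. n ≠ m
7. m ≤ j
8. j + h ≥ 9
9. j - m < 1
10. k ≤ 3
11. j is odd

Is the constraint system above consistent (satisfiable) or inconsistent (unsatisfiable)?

Satisfiable

Take m = 3, n = 9, k = 3, j = 3, h = 6. Then constraint 3: k - h = -3; constraint 4: h + j = 9, and every other listed constraint is also met.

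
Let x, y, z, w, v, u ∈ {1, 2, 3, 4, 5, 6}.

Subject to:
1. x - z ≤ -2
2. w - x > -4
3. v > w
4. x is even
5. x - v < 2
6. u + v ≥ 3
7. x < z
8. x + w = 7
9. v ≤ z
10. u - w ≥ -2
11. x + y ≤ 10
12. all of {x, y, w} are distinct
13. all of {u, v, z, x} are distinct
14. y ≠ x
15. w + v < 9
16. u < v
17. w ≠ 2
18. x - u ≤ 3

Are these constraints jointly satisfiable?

Try x = 4, y = 6, z = 6, w = 3, v = 5, u = 1.
Check constraint 1: x - z = -2; constraint 2: w - x = -1. The remaining constraints are straightforward to verify.

Satisfiable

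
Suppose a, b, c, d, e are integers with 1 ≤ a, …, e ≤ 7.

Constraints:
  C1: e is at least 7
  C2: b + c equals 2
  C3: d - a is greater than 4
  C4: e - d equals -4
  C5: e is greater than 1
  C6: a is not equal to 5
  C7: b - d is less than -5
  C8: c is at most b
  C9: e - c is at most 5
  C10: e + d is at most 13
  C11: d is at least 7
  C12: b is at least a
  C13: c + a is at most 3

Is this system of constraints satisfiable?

Unsatisfiable

From constraint 1: e ≥ 7. From constraint 11: d ≥ 7. Hence e + d ≥ 14. But constraint 10 requires e + d ≤ 13, and 13 < 14. Contradiction.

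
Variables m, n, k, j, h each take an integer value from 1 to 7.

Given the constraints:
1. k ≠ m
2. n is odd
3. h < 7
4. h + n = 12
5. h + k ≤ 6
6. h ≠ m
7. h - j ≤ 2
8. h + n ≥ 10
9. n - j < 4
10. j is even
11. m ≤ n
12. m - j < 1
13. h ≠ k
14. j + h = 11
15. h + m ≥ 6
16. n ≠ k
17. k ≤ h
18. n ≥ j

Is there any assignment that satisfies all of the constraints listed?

Try m = 4, n = 7, k = 1, j = 6, h = 5.
Check constraint 4: h + n = 12; constraint 5: h + k = 6; constraint 7: h - j = -1. The remaining constraints are straightforward to verify.

Satisfiable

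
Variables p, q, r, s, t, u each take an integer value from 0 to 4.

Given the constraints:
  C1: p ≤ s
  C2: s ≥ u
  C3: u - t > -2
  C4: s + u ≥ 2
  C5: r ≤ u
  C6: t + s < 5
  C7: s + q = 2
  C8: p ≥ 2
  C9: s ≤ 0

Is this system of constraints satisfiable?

Unsatisfiable

From constraint 8: p ≥ 2. From constraints 1 and 9: p ≤ s and s ≤ 0, so p ≤ 0. But 0 < 2, so no value of p works.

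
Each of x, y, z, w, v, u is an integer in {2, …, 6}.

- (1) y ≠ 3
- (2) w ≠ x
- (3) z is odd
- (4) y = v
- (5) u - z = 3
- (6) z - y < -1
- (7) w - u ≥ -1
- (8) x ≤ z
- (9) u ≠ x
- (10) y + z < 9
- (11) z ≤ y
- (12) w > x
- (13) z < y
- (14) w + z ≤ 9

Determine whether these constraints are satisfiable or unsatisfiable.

Satisfiable

Take x = 3, y = 5, z = 3, w = 5, v = 5, u = 6. Then constraint 5: u - z = 3; constraint 6: z - y = -2; constraint 7: w - u = -1, and every other listed constraint is also met.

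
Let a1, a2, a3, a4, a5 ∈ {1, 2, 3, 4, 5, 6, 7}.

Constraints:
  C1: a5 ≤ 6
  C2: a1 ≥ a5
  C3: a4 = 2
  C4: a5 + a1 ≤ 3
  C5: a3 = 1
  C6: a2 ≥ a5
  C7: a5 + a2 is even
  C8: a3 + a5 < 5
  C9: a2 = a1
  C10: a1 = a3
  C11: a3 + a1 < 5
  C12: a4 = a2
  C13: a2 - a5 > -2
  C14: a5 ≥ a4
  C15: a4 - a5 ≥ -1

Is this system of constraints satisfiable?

Unsatisfiable

Constraint 3 fixes a4 = 2 and constraint 5 fixes a3 = 1. Constraints 9, 10, and 12 give a4 = a2 = a1 = a3, so a4 = a3. But 2 ≠ 1 — contradiction.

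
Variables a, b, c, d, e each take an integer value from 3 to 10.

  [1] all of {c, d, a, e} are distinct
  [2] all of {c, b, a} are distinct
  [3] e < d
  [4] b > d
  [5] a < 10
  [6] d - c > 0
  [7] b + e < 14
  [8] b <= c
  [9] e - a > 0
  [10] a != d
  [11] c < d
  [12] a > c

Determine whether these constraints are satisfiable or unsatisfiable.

Constraints 3, 4, 8, 9, and 12 give a < e, e < d, d < b, b ≤ c, c < a. Chaining: a < e < d < b ≤ c < a, which forces a < a — impossible.

Unsatisfiable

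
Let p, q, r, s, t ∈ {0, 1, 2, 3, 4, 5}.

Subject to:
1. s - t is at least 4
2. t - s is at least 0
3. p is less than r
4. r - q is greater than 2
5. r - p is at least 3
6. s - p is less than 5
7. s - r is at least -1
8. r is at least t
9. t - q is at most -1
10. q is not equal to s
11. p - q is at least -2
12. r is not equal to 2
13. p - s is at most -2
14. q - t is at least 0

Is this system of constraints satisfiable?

Unsatisfiable

Constraints 2, 5, 7, 9, and 11 give q − t ≥ 1, t − s ≥ 0, s − r ≥ -1, r − p ≥ 3, p − q ≥ -2.
Adding all 5 inequalities: the left sides telescope to 0, and the right sides sum to 1 + 0 + (-1) + 3 + (-2) = 1. So 0 ≥ 1, which is false.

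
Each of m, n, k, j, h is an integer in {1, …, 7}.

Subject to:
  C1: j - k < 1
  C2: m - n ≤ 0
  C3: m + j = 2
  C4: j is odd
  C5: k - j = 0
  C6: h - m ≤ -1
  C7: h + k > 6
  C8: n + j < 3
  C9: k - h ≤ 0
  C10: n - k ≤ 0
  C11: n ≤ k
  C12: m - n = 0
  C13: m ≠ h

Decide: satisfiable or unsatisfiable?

Constraints 2, 6, 9, and 10 give h − k ≥ 0, k − n ≥ 0, n − m ≥ 0, m − h ≥ 1.
Adding all 4 inequalities: the left sides telescope to 0, and the right sides sum to 0 + 0 + 0 + 1 = 1. So 0 ≥ 1, which is false.

Unsatisfiable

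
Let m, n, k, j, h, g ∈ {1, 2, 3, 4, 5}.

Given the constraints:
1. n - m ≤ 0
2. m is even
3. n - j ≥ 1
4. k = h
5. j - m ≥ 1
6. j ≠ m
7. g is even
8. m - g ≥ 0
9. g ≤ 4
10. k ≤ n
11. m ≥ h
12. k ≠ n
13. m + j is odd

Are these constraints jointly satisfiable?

Unsatisfiable

Constraints 1, 3, and 5 give n − j ≥ 1, j − m ≥ 1, m − n ≥ 0.
Adding all 3 inequalities: the left sides telescope to 0, and the right sides sum to 1 + 1 + 0 = 2. So 0 ≥ 2, which is false.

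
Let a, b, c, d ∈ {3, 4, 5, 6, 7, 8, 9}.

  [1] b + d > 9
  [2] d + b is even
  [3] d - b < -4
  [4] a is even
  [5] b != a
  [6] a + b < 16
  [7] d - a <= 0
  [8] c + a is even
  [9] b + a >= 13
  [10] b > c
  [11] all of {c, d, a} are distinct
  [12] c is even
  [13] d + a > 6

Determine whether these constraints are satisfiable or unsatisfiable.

The assignment a = 4, b = 9, c = 8, d = 3 works:
  constraint 1 holds since b + d = 12.
  constraint 3 holds since d - b = -6.
The rest check out directly.

Satisfiable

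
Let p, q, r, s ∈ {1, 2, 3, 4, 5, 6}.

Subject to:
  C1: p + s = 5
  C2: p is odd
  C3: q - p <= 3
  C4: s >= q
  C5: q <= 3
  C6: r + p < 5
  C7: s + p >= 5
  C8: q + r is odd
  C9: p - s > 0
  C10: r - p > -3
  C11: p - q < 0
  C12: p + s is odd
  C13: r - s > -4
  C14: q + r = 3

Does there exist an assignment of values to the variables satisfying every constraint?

Unsatisfiable

Constraints 4, 9, and 11 give s < p, p < q, q ≤ s. Chaining: s < p < q ≤ s, which forces s < s — impossible.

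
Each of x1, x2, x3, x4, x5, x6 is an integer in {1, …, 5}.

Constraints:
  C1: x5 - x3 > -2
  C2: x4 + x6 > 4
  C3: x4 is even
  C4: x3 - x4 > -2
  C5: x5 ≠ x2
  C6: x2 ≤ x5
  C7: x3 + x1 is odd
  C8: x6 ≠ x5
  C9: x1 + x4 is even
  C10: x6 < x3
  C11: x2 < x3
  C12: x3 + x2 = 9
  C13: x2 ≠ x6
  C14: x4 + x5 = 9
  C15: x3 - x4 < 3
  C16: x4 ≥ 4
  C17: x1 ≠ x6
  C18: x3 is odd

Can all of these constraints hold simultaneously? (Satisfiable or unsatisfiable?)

Satisfiable

Take x1 = 4, x2 = 4, x3 = 5, x4 = 4, x5 = 5, x6 = 2. Then constraint 1: x5 - x3 = 0; constraint 2: x4 + x6 = 6; constraint 4: x3 - x4 = 1, and every other listed constraint is also met.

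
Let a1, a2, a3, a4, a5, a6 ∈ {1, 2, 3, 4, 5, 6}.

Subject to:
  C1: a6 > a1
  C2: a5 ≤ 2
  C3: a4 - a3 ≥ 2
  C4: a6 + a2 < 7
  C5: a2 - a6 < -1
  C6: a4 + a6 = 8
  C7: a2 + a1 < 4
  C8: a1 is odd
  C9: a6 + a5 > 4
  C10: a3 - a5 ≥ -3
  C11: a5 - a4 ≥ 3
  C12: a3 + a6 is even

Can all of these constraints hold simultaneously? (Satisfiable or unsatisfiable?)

Unsatisfiable

Constraints 3, 10, and 11 give a3 − a5 ≥ -3, a5 − a4 ≥ 3, a4 − a3 ≥ 2.
Adding all 3 inequalities: the left sides telescope to 0, and the right sides sum to (-3) + 3 + 2 = 2. So 0 ≥ 2, which is false.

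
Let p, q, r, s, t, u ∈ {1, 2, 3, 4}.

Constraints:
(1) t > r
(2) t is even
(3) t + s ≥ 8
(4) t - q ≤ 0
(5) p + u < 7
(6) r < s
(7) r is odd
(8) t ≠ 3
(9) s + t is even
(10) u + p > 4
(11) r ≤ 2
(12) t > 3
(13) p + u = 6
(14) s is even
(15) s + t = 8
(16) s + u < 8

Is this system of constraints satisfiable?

The assignment p = 4, q = 4, r = 1, s = 4, t = 4, u = 2 works:
  constraint 3 holds since t + s = 8.
  constraint 4 holds since t - q = 0.
The rest check out directly.

Satisfiable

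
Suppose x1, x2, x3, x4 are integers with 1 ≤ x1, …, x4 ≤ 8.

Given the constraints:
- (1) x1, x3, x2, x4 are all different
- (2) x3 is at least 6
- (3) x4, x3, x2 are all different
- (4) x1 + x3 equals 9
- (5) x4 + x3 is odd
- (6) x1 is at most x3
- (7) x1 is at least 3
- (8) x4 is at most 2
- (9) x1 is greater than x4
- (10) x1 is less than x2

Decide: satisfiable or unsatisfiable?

Satisfiable

The assignment x1 = 3, x2 = 7, x3 = 6, x4 = 1 works:
  constraint 1 holds since values 3, 6, 7, 1 are distinct.
  constraint 4 holds since x1 + x3 = 9.
The rest check out directly.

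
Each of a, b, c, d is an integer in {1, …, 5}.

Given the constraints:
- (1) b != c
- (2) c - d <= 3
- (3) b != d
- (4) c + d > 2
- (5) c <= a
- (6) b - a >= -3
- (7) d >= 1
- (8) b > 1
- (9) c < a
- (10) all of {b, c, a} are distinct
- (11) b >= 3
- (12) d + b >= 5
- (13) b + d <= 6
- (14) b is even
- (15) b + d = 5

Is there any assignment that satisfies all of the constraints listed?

Take a = 5, b = 4, c = 3, d = 1. Then constraint 2: c - d = 2; constraint 4: c + d = 4, and every other listed constraint is also met.

Satisfiable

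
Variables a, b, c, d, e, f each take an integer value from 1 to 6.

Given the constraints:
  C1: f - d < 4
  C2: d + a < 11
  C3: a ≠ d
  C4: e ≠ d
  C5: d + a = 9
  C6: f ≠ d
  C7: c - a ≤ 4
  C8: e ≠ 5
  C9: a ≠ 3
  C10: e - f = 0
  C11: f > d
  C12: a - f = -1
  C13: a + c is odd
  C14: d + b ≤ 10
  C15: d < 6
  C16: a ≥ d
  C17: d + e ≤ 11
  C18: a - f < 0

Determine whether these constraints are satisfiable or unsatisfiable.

Satisfiable

Setting (a, b, c, d, e, f) = (5, 6, 6, 4, 6, 6) satisfies everything: constraint 1: f - d = 2; constraint 2: d + a = 9, and the others follow.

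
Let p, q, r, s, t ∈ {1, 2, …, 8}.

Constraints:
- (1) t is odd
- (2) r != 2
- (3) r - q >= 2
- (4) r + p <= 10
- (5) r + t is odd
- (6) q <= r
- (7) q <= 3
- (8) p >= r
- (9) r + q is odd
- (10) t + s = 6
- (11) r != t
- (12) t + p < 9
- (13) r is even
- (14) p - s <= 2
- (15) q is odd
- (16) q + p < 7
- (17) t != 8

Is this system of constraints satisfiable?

Take p = 5, q = 1, r = 4, s = 3, t = 3. Then constraint 3: r - q = 3; constraint 4: r + p = 9; constraint 10: t + s = 6, and every other listed constraint is also met.

Satisfiable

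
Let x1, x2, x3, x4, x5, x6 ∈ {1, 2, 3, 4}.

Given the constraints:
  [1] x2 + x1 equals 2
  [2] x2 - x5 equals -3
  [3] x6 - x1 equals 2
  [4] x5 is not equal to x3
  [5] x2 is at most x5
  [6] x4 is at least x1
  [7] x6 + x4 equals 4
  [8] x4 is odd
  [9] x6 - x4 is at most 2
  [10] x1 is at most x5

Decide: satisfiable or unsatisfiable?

One satisfying assignment is x1 = 1, x2 = 1, x3 = 3, x4 = 1, x5 = 4, x6 = 3.
For the less obvious constraints — constraint 1: x2 + x1 = 2; constraint 2: x2 - x5 = -3 — and the others hold by inspection.

Satisfiable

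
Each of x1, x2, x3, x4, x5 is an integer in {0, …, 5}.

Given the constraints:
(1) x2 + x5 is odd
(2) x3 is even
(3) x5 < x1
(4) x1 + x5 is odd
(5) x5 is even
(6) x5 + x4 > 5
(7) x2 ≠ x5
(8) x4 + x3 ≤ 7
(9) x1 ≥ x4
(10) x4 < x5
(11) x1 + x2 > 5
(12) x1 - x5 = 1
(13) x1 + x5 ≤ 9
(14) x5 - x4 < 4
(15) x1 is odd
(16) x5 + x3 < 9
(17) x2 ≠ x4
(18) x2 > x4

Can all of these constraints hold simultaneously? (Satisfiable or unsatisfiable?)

Take x1 = 5, x2 = 3, x3 = 4, x4 = 2, x5 = 4. Then constraint 6: x5 + x4 = 6; constraint 8: x4 + x3 = 6; constraint 11: x1 + x2 = 8, and every other listed constraint is also met.

Satisfiable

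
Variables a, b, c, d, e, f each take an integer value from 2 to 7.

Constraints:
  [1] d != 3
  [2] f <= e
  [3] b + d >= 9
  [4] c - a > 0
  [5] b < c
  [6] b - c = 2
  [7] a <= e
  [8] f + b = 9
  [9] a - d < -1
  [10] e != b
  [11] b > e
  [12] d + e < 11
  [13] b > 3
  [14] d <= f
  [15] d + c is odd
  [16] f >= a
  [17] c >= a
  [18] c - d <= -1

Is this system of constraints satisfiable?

Constraints 2, 5, 11, 14, and 18 give b < c, c < d, d ≤ f, f ≤ e, e < b. Chaining: b < c < d ≤ f ≤ e < b, which forces b < b — impossible.

Unsatisfiable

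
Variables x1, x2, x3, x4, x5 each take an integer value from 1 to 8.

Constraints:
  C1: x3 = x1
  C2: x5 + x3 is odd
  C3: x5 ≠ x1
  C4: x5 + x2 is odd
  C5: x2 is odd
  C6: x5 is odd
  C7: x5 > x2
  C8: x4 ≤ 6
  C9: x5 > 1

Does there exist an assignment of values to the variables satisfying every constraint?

Unsatisfiable

Constraint 6 makes x5 odd and constraint 5 makes x2 odd, so x5 + x2 must be even. Constraint 4 says x5 + x2 is odd — contradiction.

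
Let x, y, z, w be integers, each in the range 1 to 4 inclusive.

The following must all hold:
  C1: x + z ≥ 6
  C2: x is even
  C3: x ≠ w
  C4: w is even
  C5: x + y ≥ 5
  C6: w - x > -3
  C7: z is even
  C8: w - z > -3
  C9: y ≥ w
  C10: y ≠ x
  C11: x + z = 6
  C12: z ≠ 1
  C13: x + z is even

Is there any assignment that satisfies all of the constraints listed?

Setting (x, y, z, w) = (4, 2, 2, 2) satisfies everything: constraint 1: x + z = 6; constraint 5: x + y = 6; constraint 6: w - x = -2, and the others follow.

Satisfiable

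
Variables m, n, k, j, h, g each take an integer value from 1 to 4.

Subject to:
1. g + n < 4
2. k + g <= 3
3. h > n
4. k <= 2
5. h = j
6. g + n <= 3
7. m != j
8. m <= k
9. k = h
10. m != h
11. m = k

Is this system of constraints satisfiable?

Unsatisfiable

From constraints 5, 9, and 11, m = k = h = j, so m = j. But constraint 7 says m ≠ j. Contradiction.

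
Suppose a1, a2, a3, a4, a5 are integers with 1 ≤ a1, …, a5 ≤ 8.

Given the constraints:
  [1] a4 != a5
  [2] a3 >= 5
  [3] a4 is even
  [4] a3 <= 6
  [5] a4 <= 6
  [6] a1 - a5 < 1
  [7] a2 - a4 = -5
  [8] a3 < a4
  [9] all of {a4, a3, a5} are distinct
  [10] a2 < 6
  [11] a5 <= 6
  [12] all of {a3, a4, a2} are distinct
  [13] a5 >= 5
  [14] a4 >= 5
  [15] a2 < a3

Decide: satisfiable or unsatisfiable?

Constraints 2, 4, 5, 11, 13, and 14 confine each of a4, a3, a5 to the 2 values {5, 6}.
Constraint 9 requires all 3 of them to be distinct, but only 2 values are available — impossible by the pigeonhole principle.

Unsatisfiable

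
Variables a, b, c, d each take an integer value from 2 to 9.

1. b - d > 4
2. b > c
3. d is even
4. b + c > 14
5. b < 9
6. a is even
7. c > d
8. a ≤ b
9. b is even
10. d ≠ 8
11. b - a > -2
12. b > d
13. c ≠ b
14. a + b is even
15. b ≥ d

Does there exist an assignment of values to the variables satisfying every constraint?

One satisfying assignment is a = 8, b = 8, c = 7, d = 2.
For the less obvious constraints — constraint 1: b - d = 6; constraint 4: b + c = 15 — and the others hold by inspection.

Satisfiable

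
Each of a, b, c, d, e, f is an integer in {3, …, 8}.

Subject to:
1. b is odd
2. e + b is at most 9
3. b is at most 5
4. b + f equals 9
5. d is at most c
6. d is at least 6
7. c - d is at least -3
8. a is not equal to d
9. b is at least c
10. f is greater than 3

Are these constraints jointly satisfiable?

From constraints 5 and 6: c ≥ d and d ≥ 6, so c ≥ 6. From constraints 3 and 9: c ≤ b and b ≤ 5, so c ≤ 5. But 5 < 6, so no value of c works.

Unsatisfiable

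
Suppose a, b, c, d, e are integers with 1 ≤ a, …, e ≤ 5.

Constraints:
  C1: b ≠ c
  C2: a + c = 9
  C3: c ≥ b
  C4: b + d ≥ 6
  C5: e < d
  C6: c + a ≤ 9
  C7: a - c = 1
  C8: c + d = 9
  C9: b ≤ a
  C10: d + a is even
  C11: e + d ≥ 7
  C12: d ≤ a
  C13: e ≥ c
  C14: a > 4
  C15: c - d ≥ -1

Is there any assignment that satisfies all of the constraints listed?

Satisfiable

The assignment a = 5, b = 1, c = 4, d = 5, e = 4 works:
  constraint 2 holds since a + c = 9.
  constraint 4 holds since b + d = 6.
The rest check out directly.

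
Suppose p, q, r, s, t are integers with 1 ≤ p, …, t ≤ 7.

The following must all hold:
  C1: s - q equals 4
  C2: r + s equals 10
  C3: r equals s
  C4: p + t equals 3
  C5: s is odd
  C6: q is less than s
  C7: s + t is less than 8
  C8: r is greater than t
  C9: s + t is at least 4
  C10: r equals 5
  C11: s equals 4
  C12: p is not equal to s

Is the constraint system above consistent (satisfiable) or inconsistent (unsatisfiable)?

Unsatisfiable

Constraint 10 fixes r = 5 and constraint 11 fixes s = 4, but constraint 3 requires r = s. Since 5 ≠ 4, contradiction.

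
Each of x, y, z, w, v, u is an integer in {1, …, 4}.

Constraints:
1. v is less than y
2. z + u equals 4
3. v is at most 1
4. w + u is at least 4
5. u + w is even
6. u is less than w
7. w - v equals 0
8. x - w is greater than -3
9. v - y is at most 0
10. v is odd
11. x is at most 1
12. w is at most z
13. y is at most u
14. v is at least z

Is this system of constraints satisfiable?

Unsatisfiable

Constraints 1, 6, 12, 13, and 14 give z ≤ v, v < y, y ≤ u, u < w, w ≤ z. Chaining: z ≤ v < y ≤ u < w ≤ z, which forces z < z — impossible.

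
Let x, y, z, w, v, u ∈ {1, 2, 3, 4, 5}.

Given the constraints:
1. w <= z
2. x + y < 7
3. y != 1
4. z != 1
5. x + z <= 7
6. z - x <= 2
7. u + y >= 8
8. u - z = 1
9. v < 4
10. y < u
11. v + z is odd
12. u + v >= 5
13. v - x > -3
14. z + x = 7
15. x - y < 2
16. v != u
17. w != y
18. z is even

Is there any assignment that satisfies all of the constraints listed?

Satisfiable

Take x = 3, y = 3, z = 4, w = 1, v = 3, u = 5. Then constraint 2: x + y = 6; constraint 5: x + z = 7; constraint 6: z - x = 1, and every other listed constraint is also met.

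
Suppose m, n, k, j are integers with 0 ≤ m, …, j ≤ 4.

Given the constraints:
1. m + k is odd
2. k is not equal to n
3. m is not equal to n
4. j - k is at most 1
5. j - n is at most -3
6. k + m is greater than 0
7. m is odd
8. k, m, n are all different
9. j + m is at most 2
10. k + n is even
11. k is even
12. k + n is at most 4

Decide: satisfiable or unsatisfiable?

Take m = 1, n = 4, k = 0, j = 1. Then constraint 4: j - k = 1; constraint 5: j - n = -3; constraint 6: k + m = 1, and every other listed constraint is also met.

Satisfiable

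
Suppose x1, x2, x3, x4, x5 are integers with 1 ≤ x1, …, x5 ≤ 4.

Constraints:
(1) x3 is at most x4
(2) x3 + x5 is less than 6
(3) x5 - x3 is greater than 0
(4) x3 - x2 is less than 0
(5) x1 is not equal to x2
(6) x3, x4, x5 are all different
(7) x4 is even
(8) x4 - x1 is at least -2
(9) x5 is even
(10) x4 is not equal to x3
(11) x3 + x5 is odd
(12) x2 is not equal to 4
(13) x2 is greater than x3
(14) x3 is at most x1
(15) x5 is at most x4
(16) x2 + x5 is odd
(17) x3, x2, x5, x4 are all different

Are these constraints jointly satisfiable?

Take x1 = 4, x2 = 3, x3 = 1, x4 = 4, x5 = 2. Then constraint 2: x3 + x5 = 3; constraint 3: x5 - x3 = 1; constraint 4: x3 - x2 = -2, and every other listed constraint is also met.

Satisfiable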